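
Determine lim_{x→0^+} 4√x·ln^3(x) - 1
The product is a 0·∞ indeterminate form at x → 0⁺.
Rewrite the product as 4·ln^3(x) / x^(-1/2) and apply L'Hôpital, or use the standard hierarchy x^(-1/2) ≫ |ln x|^3 as x → 0⁺.
The indeterminate product → 0, so the limit = -1.

Final answer: -1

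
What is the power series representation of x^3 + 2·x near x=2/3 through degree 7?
44/27 + 10·(x - 2/3)/3 + 2·(x - 2/3)^2 + (x - 2/3)^3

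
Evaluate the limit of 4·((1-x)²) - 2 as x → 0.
Direct substitution at x = 0 gives 2.

Final answer: 2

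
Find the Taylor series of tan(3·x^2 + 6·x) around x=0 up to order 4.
108·x^4 + 72·x^3 + 3·x^2 + 6·x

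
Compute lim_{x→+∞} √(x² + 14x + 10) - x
This is an ∞ − ∞ indeterminate form.
Multiply and divide by the conjugate √(x²+14x + 10) + x; the x² terms cancel, leaving (14x + 10)/(√(x²+14x + 10)+x) → 14/2 = 7.
Limit = 7.

Final answer: 7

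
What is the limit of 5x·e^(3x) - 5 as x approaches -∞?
The product is a 0·∞ indeterminate form at x → -∞.
Rewrite the product as 5x / e^(-3x) (an ∞/∞ form) and apply L'Hôpital, or use the standard hierarchy e^(3|x|) ≫ |x| as x → -∞.
The indeterminate product → 0, so the limit = -5.

Final answer: -5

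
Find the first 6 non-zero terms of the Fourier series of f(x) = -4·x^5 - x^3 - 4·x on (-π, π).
(-956 - 8·π^4 + 158·π^2)·sin(x) + (-19·π^2 + 65/2 + 4·π^4)·sin(2·x) + (-8·π^4/3 - 500/81 + 142·π^2/27)·sin(3·x) + (-2·π^2 + 11/4 + 2·π^4)·sin(4·x) + (-8·π^4/5 - 1132/625 + 22·π^2/25)·sin(5·x) + (-11·π^2/27 + 227/162 + 4·π^4/3)·sin(6·x)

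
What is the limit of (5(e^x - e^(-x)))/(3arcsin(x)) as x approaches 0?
Both numerator and denominator → 0 as x → 0; this is a 0/0 indeterminate form.
Expand each to leading order near x = 0: numerator ~ 10·x, denominator ~ 3·x.
The limit of the ratio is 10/3.

Final answer: 10/3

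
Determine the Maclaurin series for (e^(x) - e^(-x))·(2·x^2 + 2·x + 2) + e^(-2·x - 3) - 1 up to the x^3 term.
x^3·(14/3 - 4·e^(-3)/3) + x^2·(2·e^(-3) + 4) + x·(4 - 2·e^(-3)) - 1 + e^(-3)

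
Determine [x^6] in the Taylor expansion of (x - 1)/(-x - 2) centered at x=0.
Expand to order 6: (x - 1)/(-x - 2) = 3·x^6/128 - 3·x^5/64 + 3·x^4/32 - 3·x^3/16 + 3·x^2/8 - 3·x/4 + 1/2 + O(x^7).
The coefficient of x^6 is 3/128.

Final answer: 3/128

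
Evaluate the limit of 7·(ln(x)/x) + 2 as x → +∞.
Evaluate the dominant behaviour as x → +∞; each term tends to a finite value or vanishes.
Limit = 2.

Final answer: 2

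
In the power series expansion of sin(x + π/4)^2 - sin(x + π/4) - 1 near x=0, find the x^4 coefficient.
Expand to order 4: sin(x + π/4)^2 - sin(x + π/4) - 1 = -√(2)·x^4/48 + x^3·(-2/3 + √(2)/12) + √(2)·x^2/4 + x·(1 - √(2)/2) - √(2)/2 - 1/2 + O(x^5).
The coefficient of x^4 is -√(2)/48.

Final answer: -√(2)/48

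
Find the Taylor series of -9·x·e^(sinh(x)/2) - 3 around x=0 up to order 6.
-171·x^6/1280 - 51·x^5/128 - 15·x^4/16 - 9·x^3/8 - 9·x^2/2 - 9·x - 3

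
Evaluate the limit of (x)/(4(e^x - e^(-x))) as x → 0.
Both numerator and denominator → 0 as x → 0; this is a 0/0 indeterminate form.
Expand each to leading order near x = 0: numerator ~ x, denominator ~ 8·x.
The limit of the ratio is 1/8.

Final answer: 1/8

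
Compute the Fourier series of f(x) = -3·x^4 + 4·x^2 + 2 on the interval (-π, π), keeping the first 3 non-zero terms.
(-160 + 24·π^2)·cos(x) + (13 - 6·π^2)·cos(2·x) - 3·π^4/5 + 2 + 4·π^2/3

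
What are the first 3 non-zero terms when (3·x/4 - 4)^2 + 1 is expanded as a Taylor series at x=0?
9·x^2/16 - 6·x + 17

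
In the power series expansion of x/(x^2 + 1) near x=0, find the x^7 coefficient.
Expand to order 7: x/(x^2 + 1) = -x^7 + x^5 - x^3 + x + O(x^8).
The coefficient of x^7 is -1.

Final answer: -1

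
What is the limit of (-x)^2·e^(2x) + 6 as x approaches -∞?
The product is a 0·∞ indeterminate form at x → -∞.
Rewrite the product as (-x)^2 / e^(-2x) (an ∞/∞ form) and apply L'Hôpital, or use the standard hierarchy e^(2|x|) ≫ |(-x)^2| as x → -∞.
The indeterminate product → 0, so the limit = 6.

Final answer: 6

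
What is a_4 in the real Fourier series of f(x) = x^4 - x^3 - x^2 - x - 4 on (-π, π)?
a_4 = (1/π) ∫_{-π}^{π} f(x)·cos(4x) dx.
Evaluate the integral (use parity and integration by parts as needed): a_4 = -7/16 + π^2/2.

Final answer: -7/16 + π^2/2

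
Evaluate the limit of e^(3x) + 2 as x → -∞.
Evaluate the dominant behaviour as x → -∞; each term tends to a finite value or vanishes.
Limit = 2.

Final answer: 2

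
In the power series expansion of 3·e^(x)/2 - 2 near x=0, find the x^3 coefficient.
Expand to order 3: 3·e^(x)/2 - 2 = x^3/4 + 3·x^2/4 + 3·x/2 - 1/2 + O(x^4).
The coefficient of x^3 is 1/4.

Final answer: 1/4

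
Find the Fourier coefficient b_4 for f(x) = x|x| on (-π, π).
b_4 = (1/π) ∫_{-π}^{π} f(x)·sin(4x) dx.
Evaluate the integral (use parity and integration by parts as needed): b_4 = -π/2.

Final answer: -π/2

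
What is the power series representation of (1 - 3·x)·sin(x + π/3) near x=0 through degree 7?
x^7·(-1/10080 + √(3)/480) + x^6·(-1/80 - √(3)/1440) + x^5·(1/240 - √(3)/16) + x^4·(√(3)/48 + 1/4) + x^3·(-1/12 + 3·√(3)/4) + x^2·(-3/2 - √(3)/4) + x·(1/2 - 3·√(3)/2) + √(3)/2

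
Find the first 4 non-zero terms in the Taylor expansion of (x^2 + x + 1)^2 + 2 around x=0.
2·x^3 + 3·x^2 + 2·x + 3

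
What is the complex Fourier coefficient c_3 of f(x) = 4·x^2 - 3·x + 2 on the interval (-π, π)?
Compute the real Fourier coefficients first: a_3 = -16/9, b_3 = -2.
Then c_3 = (a_3 − i·b_3)/2 = -8/9 + i.

Final answer: -8/9 + i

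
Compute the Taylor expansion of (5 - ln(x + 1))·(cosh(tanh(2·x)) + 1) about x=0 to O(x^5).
-131·x^4/6 - 8·x^3/3 + 11·x^2 - 2·x + 10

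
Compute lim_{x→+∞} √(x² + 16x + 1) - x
This is an ∞ − ∞ indeterminate form.
Multiply and divide by the conjugate √(x²+16x + 1) + x; the x² terms cancel, leaving (16x + 1)/(√(x²+16x + 1)+x) → 16/2 = 8.
Limit = 8.

Final answer: 8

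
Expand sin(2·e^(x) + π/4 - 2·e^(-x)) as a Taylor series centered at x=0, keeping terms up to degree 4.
4·√(2)·x^4 - 5·√(2)·x^3 - 4·√(2)·x^2 + 2·√(2)·x + √(2)/2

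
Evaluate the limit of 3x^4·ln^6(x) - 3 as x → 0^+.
The product is a 0·∞ indeterminate form at x → 0⁺.
Rewrite the product as 3·ln^6(x) / x^(-4) and apply L'Hôpital, or use the standard hierarchy x^(-4) ≫ |ln x|^6 as x → 0⁺.
The indeterminate product → 0, so the limit = -3.

Final answer: -3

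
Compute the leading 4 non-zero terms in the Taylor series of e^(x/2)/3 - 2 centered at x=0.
x^3/144 + x^2/24 + x/6 - 5/3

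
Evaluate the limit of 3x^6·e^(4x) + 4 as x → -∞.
The product is a 0·∞ indeterminate form at x → -∞.
Rewrite the product as 3x^6 / e^(-4x) (an ∞/∞ form) and apply L'Hôpital, or use the standard hierarchy e^(4|x|) ≫ |x^6| as x → -∞.
The indeterminate product → 0, so the limit = 4.

Final answer: 4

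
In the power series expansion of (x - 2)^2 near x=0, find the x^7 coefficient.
Expand to order 7: (x - 2)^2 = x^2 - 4·x + 4 + O(x^8).
The coefficient of x^7 is 0.

Final answer: 0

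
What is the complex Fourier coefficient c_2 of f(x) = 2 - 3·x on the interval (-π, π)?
Compute the real Fourier coefficients first: a_2 = 0, b_2 = 3.
Then c_2 = (a_2 − i·b_2)/2 = -3·i/2.

Final answer: -3·i/2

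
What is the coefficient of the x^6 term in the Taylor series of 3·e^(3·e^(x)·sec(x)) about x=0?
Expand to order 6: 3·e^(3·e^(x)·sec(x)) = 19073·x^6·e^(3)/80 + 5931·x^5·e^(3)/40 + 693·x^4·e^(3)/8 + 93·x^3·e^(3)/2 + 45·x^2·e^(3)/2 + 9·x·e^(3) + 3·e^(3) + O(x^7).
The coefficient of x^6 is 19073·e^(3)/80.

Final answer: 19073·e^(3)/80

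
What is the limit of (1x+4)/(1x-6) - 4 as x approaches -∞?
Evaluate the dominant behaviour as x → -∞; each term tends to a finite value or vanishes.
Limit = -3.

Final answer: -3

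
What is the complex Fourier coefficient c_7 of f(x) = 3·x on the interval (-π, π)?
Compute the real Fourier coefficients first: a_7 = 0, b_7 = 6/7.
Then c_7 = (a_7 − i·b_7)/2 = -3·i/7.

Final answer: -3·i/7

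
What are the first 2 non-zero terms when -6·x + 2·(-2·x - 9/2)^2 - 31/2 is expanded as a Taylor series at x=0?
30·x + 25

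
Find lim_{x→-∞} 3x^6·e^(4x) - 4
The product is a 0·∞ indeterminate form at x → -∞.
Rewrite the product as 3x^6 / e^(-4x) (an ∞/∞ form) and apply L'Hôpital, or use the standard hierarchy e^(4|x|) ≫ |x^6| as x → -∞.
The indeterminate product → 0, so the limit = -4.

Final answer: -4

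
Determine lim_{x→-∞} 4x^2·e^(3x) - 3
The product is a 0·∞ indeterminate form at x → -∞.
Rewrite the product as 4x^2 / e^(-3x) (an ∞/∞ form) and apply L'Hôpital, or use the standard hierarchy e^(3|x|) ≫ |x^2| as x → -∞.
The indeterminate product → 0, so the limit = -3.

Final answer: -3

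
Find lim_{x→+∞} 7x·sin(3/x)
As x → +∞: let u = 3/x → 0⁺; then 7·x·sin(3/x) = 7·3·sin(u)/u → 7·3·1 = 21.
Limit = 21.

Final answer: 21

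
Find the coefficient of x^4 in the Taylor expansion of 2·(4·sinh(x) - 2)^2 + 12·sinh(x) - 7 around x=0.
Expand to order 4: 2·(4·sinh(x) - 2)^2 + 12·sinh(x) - 7 = 32·x^4/3 - 10·x^3/3 + 32·x^2 - 20·x + 1 + O(x^5).
The coefficient of x^4 is 32/3.

Final answer: 32/3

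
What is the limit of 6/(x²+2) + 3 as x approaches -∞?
Evaluate the dominant behaviour as x → -∞; each term tends to a finite value or vanishes.
Limit = 3.

Final answer: 3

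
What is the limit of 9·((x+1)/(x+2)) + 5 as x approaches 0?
Direct substitution at x = 0 gives 19/2.

Final answer: 19/2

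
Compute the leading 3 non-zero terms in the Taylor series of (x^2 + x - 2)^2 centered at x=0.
-3·x^2 - 4·x + 4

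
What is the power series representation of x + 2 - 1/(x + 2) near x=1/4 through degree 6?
65/36 + 97·(x - 1/4)/81 - 64·(x - 1/4)^2/729 + 256·(x - 1/4)^3/6561 - 1024·(x - 1/4)^4/59049 + 4096·(x - 1/4)^5/531441 - 16384·(x - 1/4)^6/4782969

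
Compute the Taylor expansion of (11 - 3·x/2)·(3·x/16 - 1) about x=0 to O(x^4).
-9·x^2/32 + 57·x/16 - 11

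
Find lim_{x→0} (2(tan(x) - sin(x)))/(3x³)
Both numerator and denominator → 0 as x → 0; this is a 0/0 indeterminate form.
Expand each to leading order near x = 0: numerator ~ x^3, denominator ~ 3·x^3.
The limit of the ratio is 1/3.

Final answer: 1/3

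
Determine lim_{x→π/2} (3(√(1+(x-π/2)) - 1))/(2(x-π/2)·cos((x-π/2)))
Both numerator and denominator → 0 as x → π/2; this is a 0/0 indeterminate form.
Expand each to leading order near x = π/2: numerator ~ 3·(x - π/2)/2, denominator ~ 2·(x - π/2).
The limit of the ratio is 3/4.

Final answer: 3/4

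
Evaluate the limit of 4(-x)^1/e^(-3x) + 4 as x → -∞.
The quotient is an ∞/∞ indeterminate form as x → -∞.
Compare growth rates of the dominant terms (exponentials ≫ polynomials ≫ logarithms), or apply L'Hôpital's rule; the quotient → 0.
Adding the constant: 0 + 4 = 4. Limit = 4.

Final answer: 4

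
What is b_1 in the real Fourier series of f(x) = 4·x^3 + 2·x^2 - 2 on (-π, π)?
b_1 = (1/π) ∫_{-π}^{π} f(x)·sin(1x) dx.
Evaluate the integral (use parity and integration by parts as needed): b_1 = -48 + 8·π^2.

Final answer: -48 + 8·π^2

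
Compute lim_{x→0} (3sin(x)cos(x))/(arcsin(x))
Both numerator and denominator → 0 as x → 0; this is a 0/0 indeterminate form.
Expand each to leading order near x = 0: numerator ~ 3·x, denominator ~ x.
The limit of the ratio is 3.

Final answer: 3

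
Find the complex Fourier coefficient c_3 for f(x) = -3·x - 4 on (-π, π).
Compute the real Fourier coefficients first: a_3 = 0, b_3 = -2.
Then c_3 = (a_3 − i·b_3)/2 = i.

Final answer: i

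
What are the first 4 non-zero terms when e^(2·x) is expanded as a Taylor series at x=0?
4·x^3/3 + 2·x^2 + 2·x + 1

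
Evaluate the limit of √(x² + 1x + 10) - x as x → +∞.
This is an ∞ − ∞ indeterminate form.
Multiply and divide by the conjugate √(x²+1x + 10) + x; the x² terms cancel, leaving (1x + 10)/(√(x²+1x + 10)+x) → 1/2.
Limit = 1/2.

Final answer: 1/2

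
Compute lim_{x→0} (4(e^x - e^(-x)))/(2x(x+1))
Both numerator and denominator → 0 as x → 0; this is a 0/0 indeterminate form.
Expand each to leading order near x = 0: numerator ~ 8·x, denominator ~ 2·x.
The limit of the ratio is 4.

Final answer: 4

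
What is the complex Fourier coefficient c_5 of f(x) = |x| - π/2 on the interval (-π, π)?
Compute the real Fourier coefficients first: a_5 = -4/(25·π), b_5 = 0.
Then c_5 = (a_5 − i·b_5)/2 = -2/(25·π).

Final answer: -2/(25·π)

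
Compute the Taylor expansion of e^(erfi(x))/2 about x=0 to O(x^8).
x^7·(4/(315·π^(7/2)) + 2/(9·π^(5/2)) + 1/(42·√(π)) + 19/(45·π^(3/2))) + x^6·(2/(45·π^3) + 4/(9·π^2) + 14/(45·π)) + x^5·(2/(15·π^(5/2)) + 1/(10·√(π)) + 2/(3·π^(3/2))) + x^4·(1/(3·π^2) + 2/(3·π)) + x^3·(2/(3·π^(3/2)) + 1/(3·√(π))) + x^2/π + x/√(π) + 1/2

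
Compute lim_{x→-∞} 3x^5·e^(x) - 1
The product is a 0·∞ indeterminate form at x → -∞.
Rewrite the product as 3x^5 / e^(-x) (an ∞/∞ form) and apply L'Hôpital, or use the standard hierarchy e^(|x|) ≫ |x^5| as x → -∞.
The indeterminate product → 0, so the limit = -1.

Final answer: -1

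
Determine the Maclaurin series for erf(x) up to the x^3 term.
-2·x^3/(3·√(π)) + 2·x/√(π)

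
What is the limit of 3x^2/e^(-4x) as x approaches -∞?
This is an ∞/∞ indeterminate form as x → -∞.
Compare growth rates of the dominant terms (exponentials ≫ polynomials ≫ logarithms), or apply L'Hôpital's rule; the quotient → 0.
Limit = 0.

Final answer: 0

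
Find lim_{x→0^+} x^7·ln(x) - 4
The product is a 0·∞ indeterminate form at x → 0⁺.
Rewrite the product as ln(x) / x^(-7) and apply L'Hôpital, or use the standard hierarchy x^(-7) ≫ |ln x| as x → 0⁺.
The indeterminate product → 0, so the limit = -4.

Final answer: -4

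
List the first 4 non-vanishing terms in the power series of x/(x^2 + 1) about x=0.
-x^7 + x^5 - x^3 + x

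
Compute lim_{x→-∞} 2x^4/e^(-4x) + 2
The quotient is an ∞/∞ indeterminate form as x → -∞.
Compare growth rates of the dominant terms (exponentials ≫ polynomials ≫ logarithms), or apply L'Hôpital's rule; the quotient → 0.
Adding the constant: 0 + 2 = 2. Limit = 2.

Final answer: 2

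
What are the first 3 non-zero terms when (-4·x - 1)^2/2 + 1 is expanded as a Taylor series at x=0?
8·x^2 + 4·x + 3/2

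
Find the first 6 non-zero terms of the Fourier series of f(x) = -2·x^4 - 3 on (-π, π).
(-96 + 16·π^2)·cos(x) + (6 - 4·π^2)·cos(2·x) + (-32/27 + 16·π^2/9)·cos(3·x) + (3/8 - π^2)·cos(4·x) + (-96/625 + 16·π^2/25)·cos(5·x) - 2·π^4/5 - 3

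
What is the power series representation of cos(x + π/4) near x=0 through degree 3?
√(2)·x^3/12 - √(2)·x^2/4 - √(2)·x/2 + √(2)/2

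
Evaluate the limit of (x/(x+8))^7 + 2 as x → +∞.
As x → +∞: x/(x+8) = 1/(1 + 8/x) → 1, and the 7th power of a limit-1 base also → 1; with the additive constant, 1 + 2 = 3.
Limit = 3.

Final answer: 3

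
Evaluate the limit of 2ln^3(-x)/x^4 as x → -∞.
This is an ∞/∞ indeterminate form as x → -∞.
Compare growth rates of the dominant terms (exponentials ≫ polynomials ≫ logarithms), or apply L'Hôpital's rule; the quotient → 0.
Limit = 0.

Final answer: 0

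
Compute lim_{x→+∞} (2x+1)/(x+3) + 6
Evaluate the dominant behaviour as x → +∞; each term tends to a finite value or vanishes.
Limit = 8.

Final answer: 8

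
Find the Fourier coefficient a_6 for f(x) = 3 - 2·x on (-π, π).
a_6 = (1/π) ∫_{-π}^{π} f(x)·cos(6x) dx.
Evaluate the integral (use parity and integration by parts as needed): a_6 = 0.

Final answer: 0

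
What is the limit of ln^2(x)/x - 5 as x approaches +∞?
The quotient is an ∞/∞ indeterminate form as x → +∞.
The polynomial denominator x dominates the logarithmic numerator (any positive power of x ≫ ln^2(x) as x → ∞), so the quotient → 0.
Adding the constant: 0 - 5 = -5. Limit = -5.

Final answer: -5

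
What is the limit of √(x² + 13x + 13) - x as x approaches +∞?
This is an ∞ − ∞ indeterminate form.
Multiply and divide by the conjugate √(x²+13x + 13) + x; the x² terms cancel, leaving (13x + 13)/(√(x²+13x + 13)+x) → 13/2.
Limit = 13/2.

Final answer: 13/2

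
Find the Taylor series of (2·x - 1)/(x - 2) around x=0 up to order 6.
-3·x^6/128 - 3·x^5/64 - 3·x^4/32 - 3·x^3/16 - 3·x^2/8 - 3·x/4 + 1/2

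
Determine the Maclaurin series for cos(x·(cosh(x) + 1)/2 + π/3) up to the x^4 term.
-5·x^4/48 - √(3)·x^3/24 - x^2/4 - √(3)·x/2 + 1/2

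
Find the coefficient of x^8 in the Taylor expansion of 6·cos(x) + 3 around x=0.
Expand to order 8: 6·cos(x) + 3 = x^8/6720 - x^6/120 + x^4/4 - 3·x^2 + 9 + O(x^9).
The coefficient of x^8 is 1/6720.

Final answer: 1/6720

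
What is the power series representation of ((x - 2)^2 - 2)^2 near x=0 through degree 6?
x^4 - 8·x^3 + 20·x^2 - 16·x + 4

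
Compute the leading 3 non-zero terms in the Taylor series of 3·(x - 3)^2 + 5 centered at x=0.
3·x^2 - 18·x + 32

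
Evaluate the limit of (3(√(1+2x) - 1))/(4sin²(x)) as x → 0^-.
Both numerator and denominator → 0 as x → 0^-; this is a 0/0 indeterminate form.
Expand each to leading order near x = 0: numerator ~ 3·x, denominator ~ 4·x^2.
The limit of the ratio is -∞.

Final answer: -∞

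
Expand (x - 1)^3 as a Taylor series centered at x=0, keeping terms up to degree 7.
x^3 - 3·x^2 + 3·x - 1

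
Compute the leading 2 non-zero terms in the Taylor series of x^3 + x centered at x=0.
x^3 + x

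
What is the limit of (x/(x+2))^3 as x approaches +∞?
As x → +∞: x/(x+2) = 1/(1 + 2/x) → 1, and the 3rd power of a limit-1 base also → 1.
Limit = 1.

Final answer: 1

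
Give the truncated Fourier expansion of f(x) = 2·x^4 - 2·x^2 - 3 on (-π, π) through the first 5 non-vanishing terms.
(104 - 16·π^2)·cos(x) + (-8 + 4·π^2)·cos(2·x) + (56/27 - 16·π^2/9)·cos(3·x) + (-7/8 + π^2)·cos(4·x) - 2·π^2/3 - 3 + 2·π^4/5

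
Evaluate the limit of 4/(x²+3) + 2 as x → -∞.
Evaluate the dominant behaviour as x → -∞; each term tends to a finite value or vanishes.
Limit = 2.

Final answer: 2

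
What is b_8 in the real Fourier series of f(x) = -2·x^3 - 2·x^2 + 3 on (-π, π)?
b_8 = (1/π) ∫_{-π}^{π} f(x)·sin(8x) dx.
Evaluate the integral (use parity and integration by parts as needed): b_8 = -3/64 + π^2/2.

Final answer: -3/64 + π^2/2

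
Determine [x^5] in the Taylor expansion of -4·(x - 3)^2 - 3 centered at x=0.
Expand to order 5: -4·(x - 3)^2 - 3 = -4·x^2 + 24·x - 39 + O(x^6).
The coefficient of x^5 is 0.

Final answer: 0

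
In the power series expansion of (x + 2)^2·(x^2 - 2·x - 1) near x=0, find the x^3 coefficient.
Expand to order 3: (x + 2)^2·(x^2 - 2·x - 1) = 2·x^3 - 5·x^2 - 12·x - 4 + O(x^4).
The coefficient of x^3 is 2.

Final answer: 2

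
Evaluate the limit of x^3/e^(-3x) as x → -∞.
This is an ∞/∞ indeterminate form as x → -∞.
Compare growth rates of the dominant terms (exponentials ≫ polynomials ≫ logarithms), or apply L'Hôpital's rule; the quotient → 0.
Limit = 0.

Final answer: 0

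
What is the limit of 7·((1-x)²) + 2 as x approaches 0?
Direct substitution at x = 0 gives 9.

Final answer: 9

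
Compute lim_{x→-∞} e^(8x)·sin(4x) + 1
Evaluate the dominant behaviour as x → -∞; each term tends to a finite value or vanishes.
Limit = 1.

Final answer: 1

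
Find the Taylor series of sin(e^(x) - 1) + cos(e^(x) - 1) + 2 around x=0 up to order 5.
-7·x^5/30 - 11·x^4/24 - x^3/2 + x + 3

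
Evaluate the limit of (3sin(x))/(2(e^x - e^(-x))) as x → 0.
Both numerator and denominator → 0 as x → 0; this is a 0/0 indeterminate form.
Expand each to leading order near x = 0: numerator ~ 3·x, denominator ~ 4·x.
The limit of the ratio is 3/4.

Final answer: 3/4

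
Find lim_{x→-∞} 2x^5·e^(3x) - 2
The product is a 0·∞ indeterminate form at x → -∞.
Rewrite the product as 2x^5 / e^(-3x) (an ∞/∞ form) and apply L'Hôpital, or use the standard hierarchy e^(3|x|) ≫ |x^5| as x → -∞.
The indeterminate product → 0, so the limit = -2.

Final answer: -2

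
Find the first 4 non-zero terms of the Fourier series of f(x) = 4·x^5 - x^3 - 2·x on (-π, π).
(-162·π^2 + 8·π^4 + 968)·sin(x) + (-4·π^4 - 59/2 + 21·π^2)·sin(2·x) + (-178·π^2/27 + 248/81 + 8·π^4/3)·sin(3·x) + (-2·π^4 - 1/8 + 3·π^2)·sin(4·x)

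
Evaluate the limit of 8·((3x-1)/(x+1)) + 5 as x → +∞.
Evaluate the dominant behaviour as x → +∞; each term tends to a finite value or vanishes.
Limit = 29.

Final answer: 29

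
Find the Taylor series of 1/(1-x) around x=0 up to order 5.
x^5 + x^4 + x^3 + x^2 + x + 1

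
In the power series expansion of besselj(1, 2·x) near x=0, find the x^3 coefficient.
Expand to order 3: besselj(1, 2·x) = -x^3/2 + x + O(x^4).
The coefficient of x^3 is -1/2.

Final answer: -1/2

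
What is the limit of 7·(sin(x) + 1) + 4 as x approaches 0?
Direct substitution at x = 0 gives 11.

Final answer: 11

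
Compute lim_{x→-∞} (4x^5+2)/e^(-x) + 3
The quotient is an ∞/∞ indeterminate form as x → -∞.
Compare growth rates of the dominant terms (exponentials ≫ polynomials ≫ logarithms), or apply L'Hôpital's rule; the quotient → 0.
Adding the constant: 0 + 3 = 3. Limit = 3.

Final answer: 3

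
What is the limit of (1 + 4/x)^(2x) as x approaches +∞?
As x → +∞: write (1 + 4/x)^(2x) = ((1 + 4/x)^x)^2 → (e^4)^2 = e^8.
Limit = e^(8).

Final answer: e^(8)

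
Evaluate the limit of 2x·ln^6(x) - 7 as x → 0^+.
The product is a 0·∞ indeterminate form at x → 0⁺.
Rewrite the product as 2·ln^6(x) / x^(-1) and apply L'Hôpital, or use the standard hierarchy x^(-1) ≫ |ln x|^6 as x → 0⁺.
The indeterminate product → 0, so the limit = -7.

Final answer: -7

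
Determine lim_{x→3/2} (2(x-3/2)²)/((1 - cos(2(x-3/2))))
Both numerator and denominator → 0 as x → 3/2; this is a 0/0 indeterminate form.
Expand each to leading order near x = 3/2: numerator ~ 2·(x - 3/2)^2, denominator ~ 2·(x - 3/2)^2.
The limit of the ratio is 1.

Final answer: 1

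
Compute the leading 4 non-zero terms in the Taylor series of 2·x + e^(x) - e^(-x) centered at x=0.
x^7/2520 + x^5/60 + x^3/3 + 4·x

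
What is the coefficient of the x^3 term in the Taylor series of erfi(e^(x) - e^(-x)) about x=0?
Expand to order 3: erfi(e^(x) - e^(-x)) = 6·x^3/√(π) + 4·x/√(π) + O(x^4).
The coefficient of x^3 is 6/√(π).

Final answer: 6/√(π)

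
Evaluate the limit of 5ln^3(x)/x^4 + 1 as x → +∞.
The quotient is an ∞/∞ indeterminate form as x → +∞.
The polynomial denominator x^4 dominates the logarithmic numerator (any positive power of x ≫ ln^3(x) as x → ∞), so the quotient → 0.
Adding the constant: 0 + 1 = 1. Limit = 1.

Final answer: 1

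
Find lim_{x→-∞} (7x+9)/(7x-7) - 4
Evaluate the dominant behaviour as x → -∞; each term tends to a finite value or vanishes.
Limit = -3.

Final answer: -3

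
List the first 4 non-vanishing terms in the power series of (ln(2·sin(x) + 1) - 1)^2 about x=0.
-38·x^3/3 + 8·x^2 - 4·x + 1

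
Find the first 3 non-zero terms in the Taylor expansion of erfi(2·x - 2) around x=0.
-16·x^2·e^(4)/√(π) + 4·x·e^(4)/√(π) - erfi(2)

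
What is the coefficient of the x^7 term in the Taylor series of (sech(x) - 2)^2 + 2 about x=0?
Expand to order 7: (sech(x) - 2)^2 + 2 = -7·x^6/180 - x^4/6 + x^2 + 3 + O(x^8).
The coefficient of x^7 is 0.

Final answer: 0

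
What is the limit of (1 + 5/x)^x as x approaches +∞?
As x → +∞: this is the defining limit (1 + 5/x)^x → e^5.
Limit = e^(5).

Final answer: e^(5)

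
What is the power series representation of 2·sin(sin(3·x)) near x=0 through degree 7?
-3888·x^7/35 + 243·x^5/5 - 18·x^3 + 6·x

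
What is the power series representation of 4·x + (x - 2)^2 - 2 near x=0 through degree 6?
x^2 + 2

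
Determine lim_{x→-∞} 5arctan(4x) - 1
Evaluate the dominant behaviour as x → -∞; each term tends to a finite value or vanishes.
Limit = -5·π/2 - 1.

Final answer: -5·π/2 - 1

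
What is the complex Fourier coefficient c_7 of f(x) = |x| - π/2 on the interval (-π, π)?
Compute the real Fourier coefficients first: a_7 = -4/(49·π), b_7 = 0.
Then c_7 = (a_7 − i·b_7)/2 = -2/(49·π).

Final answer: -2/(49·π)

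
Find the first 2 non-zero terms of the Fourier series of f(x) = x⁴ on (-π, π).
(48 - 8·π^2)·cos(x) + π^4/5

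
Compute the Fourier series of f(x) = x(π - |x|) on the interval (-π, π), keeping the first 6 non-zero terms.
8·sin(x)/π + 8·sin(3·x)/(27·π) + 8·sin(5·x)/(125·π) + 8·sin(7·x)/(343·π) + 8·sin(9·x)/(729·π) + 8·sin(11·x)/(1331·π)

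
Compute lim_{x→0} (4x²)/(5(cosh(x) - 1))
Both numerator and denominator → 0 as x → 0; this is a 0/0 indeterminate form.
Expand each to leading order near x = 0: numerator ~ 4·x^2, denominator ~ 5·x^2/2.
The limit of the ratio is 8/5.

Final answer: 8/5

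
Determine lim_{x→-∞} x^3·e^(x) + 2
The product is a 0·∞ indeterminate form at x → -∞.
Rewrite the product as x^3 / e^(-x) (an ∞/∞ form) and apply L'Hôpital, or use the standard hierarchy e^(|x|) ≫ |x^3| as x → -∞.
The indeterminate product → 0, so the limit = 2.

Final answer: 2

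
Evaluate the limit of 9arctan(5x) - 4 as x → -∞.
Evaluate the dominant behaviour as x → -∞; each term tends to a finite value or vanishes.
Limit = -9·π/2 - 4.

Final answer: -9·π/2 - 4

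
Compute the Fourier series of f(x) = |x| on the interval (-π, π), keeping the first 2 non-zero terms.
-4·cos(x)/π + π/2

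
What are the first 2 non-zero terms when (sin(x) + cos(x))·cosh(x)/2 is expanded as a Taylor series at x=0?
x/2 + 1/2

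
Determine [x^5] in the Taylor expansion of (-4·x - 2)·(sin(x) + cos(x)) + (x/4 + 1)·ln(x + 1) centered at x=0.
Expand to order 5: (-4·x - 2)·(sin(x) + cos(x)) + (x/4 + 1)·ln(x + 1) = -11·x^5/240 + 5·x^4/12 + 61·x^3/24 - 13·x^2/4 - 5·x - 2 + O(x^6).
The coefficient of x^5 is -11/240.

Final answer: -11/240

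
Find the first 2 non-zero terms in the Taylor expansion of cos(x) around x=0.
1 - x^2/2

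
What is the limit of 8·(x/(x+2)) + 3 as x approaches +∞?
Evaluate the dominant behaviour as x → +∞; each term tends to a finite value or vanishes.
Limit = 11.

Final answer: 11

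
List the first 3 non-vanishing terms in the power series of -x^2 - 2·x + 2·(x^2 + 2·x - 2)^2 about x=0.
-x^2 - 18·x + 8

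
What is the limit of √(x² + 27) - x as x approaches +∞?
This is an ∞ − ∞ indeterminate form.
Multiply and divide by the conjugate √(x²+27) + x; the x² terms cancel, leaving 27/(√(x²+27)+x) → 0.
Limit = 0.

Final answer: 0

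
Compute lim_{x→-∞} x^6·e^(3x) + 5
The product is a 0·∞ indeterminate form at x → -∞.
Rewrite the product as x^6 / e^(-3x) (an ∞/∞ form) and apply L'Hôpital, or use the standard hierarchy e^(3|x|) ≫ |x^6| as x → -∞.
The indeterminate product → 0, so the limit = 5.

Final answer: 5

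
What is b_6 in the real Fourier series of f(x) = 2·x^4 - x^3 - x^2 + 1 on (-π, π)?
b_6 = (1/π) ∫_{-π}^{π} f(x)·sin(6x) dx.
Evaluate the integral (use parity and integration by parts as needed): b_6 = -1/18 + π^2/3.

Final answer: -1/18 + π^2/3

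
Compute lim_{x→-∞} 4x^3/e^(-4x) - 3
The quotient is an ∞/∞ indeterminate form as x → -∞.
Compare growth rates of the dominant terms (exponentials ≫ polynomials ≫ logarithms), or apply L'Hôpital's rule; the quotient → 0.
Adding the constant: 0 - 3 = -3. Limit = -3.

Final answer: -3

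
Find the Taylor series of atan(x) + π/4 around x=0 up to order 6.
x^5/5 - x^3/3 + x + π/4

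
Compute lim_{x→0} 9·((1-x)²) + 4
Direct substitution at x = 0 gives 13.

Final answer: 13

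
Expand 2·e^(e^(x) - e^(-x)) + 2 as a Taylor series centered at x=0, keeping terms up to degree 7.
989·x^7/1260 + 56·x^6/45 + 19·x^5/10 + 8·x^4/3 + 10·x^3/3 + 4·x^2 + 4·x + 4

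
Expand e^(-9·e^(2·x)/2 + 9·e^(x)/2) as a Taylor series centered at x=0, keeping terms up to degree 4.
-981·x^4/128 + 159·x^3/16 + 27·x^2/8 - 9·x/2 + 1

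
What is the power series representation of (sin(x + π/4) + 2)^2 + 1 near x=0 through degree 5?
x^5·(√(2)/2 + 2)^2·(√(2)/(120·(√(2)/2 + 2)) + 1/(8·(√(2)/2 + 2)^2)) + x^4·(√(2)/2 + 2)^2·(-1/(24·(√(2)/2 + 2)^2) + √(2)/(24·(√(2)/2 + 2))) + x^3·(√(2)/2 + 2)^2·(-√(2)/(6·(√(2)/2 + 2)) - 1/(2·(√(2)/2 + 2)^2)) + x^2·(√(2)/2 + 2)^2·(-√(2)/(2·(√(2)/2 + 2)) + 1/(2·(√(2)/2 + 2)^2)) + √(2)·x·(√(2)/2 + 2) + 1 + (√(2)/2 + 2)^2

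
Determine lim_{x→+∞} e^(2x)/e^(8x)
This is an ∞/∞ indeterminate form as x → +∞.
Rewrite e^(2x)/e^(8x) = e^((2−8)x) = e^(-6x); the exponent coefficient is -6 < 0 so e^(-6x) → 0.
Limit = 0.

Final answer: 0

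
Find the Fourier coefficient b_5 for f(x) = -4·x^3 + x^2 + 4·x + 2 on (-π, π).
b_5 = (1/π) ∫_{-π}^{π} f(x)·sin(5x) dx.
Evaluate the integral (use parity and integration by parts as needed): b_5 = 248/125 - 8·π^2/5.

Final answer: 248/125 - 8·π^2/5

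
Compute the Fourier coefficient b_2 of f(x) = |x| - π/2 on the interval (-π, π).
b_2 = (1/π) ∫_{-π}^{π} f(x)·sin(2x) dx.
Evaluate the integral (use parity and integration by parts as needed): b_2 = 0.

Final answer: 0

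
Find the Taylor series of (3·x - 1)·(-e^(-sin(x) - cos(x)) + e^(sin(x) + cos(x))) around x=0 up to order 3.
x^3·(-7·e^(-1)/2 + e/2) + x^2·(4·e^(-1) + 3·e) + x·(-4·e^(-1) + 2·e) - e + e^(-1)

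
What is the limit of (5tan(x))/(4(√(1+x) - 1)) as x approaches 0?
Both numerator and denominator → 0 as x → 0; this is a 0/0 indeterminate form.
Expand each to leading order near x = 0: numerator ~ 5·x, denominator ~ 2·x.
The limit of the ratio is 5/2.

Final answer: 5/2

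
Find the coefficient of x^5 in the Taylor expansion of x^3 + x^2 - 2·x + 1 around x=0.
Expand to order 5: x^3 + x^2 - 2·x + 1 = x^3 + x^2 - 2·x + 1 + O(x^6).
The coefficient of x^5 is 0.

Final answer: 0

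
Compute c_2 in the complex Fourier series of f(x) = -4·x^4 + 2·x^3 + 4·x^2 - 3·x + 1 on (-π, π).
Compute the real Fourier coefficients first: a_2 = 16 - 8·π^2, b_2 = 6 - 2·π^2.
Then c_2 = (a_2 − i·b_2)/2 = -4·π^2 + 8 - 3·i + i·π^2.

Final answer: -4·π^2 + 8 - 3·i + i·π^2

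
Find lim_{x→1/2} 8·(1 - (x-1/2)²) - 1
Direct substitution at x = 1/2 gives 7.

Final answer: 7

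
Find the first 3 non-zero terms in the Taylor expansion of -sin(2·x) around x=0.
-4·x^5/15 + 4·x^3/3 - 2·x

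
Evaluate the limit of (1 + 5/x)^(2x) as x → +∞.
As x → +∞: write (1 + 5/x)^(2x) = ((1 + 5/x)^x)^2 → (e^5)^2 = e^10.
Limit = e^(10).

Final answer: e^(10)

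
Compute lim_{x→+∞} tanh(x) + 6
Evaluate the dominant behaviour as x → +∞; each term tends to a finite value or vanishes.
Limit = 7.

Final answer: 7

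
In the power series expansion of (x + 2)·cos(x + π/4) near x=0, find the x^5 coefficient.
Expand to order 5: (x + 2)·cos(x + π/4) = √(2)·x^5/80 + √(2)·x^4/8 - √(2)·x^3/12 - √(2)·x^2 - √(2)·x/2 + √(2) + O(x^6).
The coefficient of x^5 is √(2)/80.

Final answer: √(2)/80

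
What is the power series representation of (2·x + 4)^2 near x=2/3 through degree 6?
256/9 + 64·(x - 2/3)/3 + 4·(x - 2/3)^2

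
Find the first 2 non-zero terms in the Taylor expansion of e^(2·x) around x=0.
2·x + 1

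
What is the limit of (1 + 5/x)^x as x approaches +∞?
As x → +∞: this is the defining limit (1 + 5/x)^x → e^5.
Limit = e^(5).

Final answer: e^(5)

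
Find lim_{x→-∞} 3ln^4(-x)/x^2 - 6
The quotient is an ∞/∞ indeterminate form as x → -∞.
Compare growth rates of the dominant terms (exponentials ≫ polynomials ≫ logarithms), or apply L'Hôpital's rule; the quotient → 0.
Adding the constant: 0 - 6 = -6. Limit = -6.

Final answer: -6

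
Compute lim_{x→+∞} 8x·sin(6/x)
As x → +∞: let u = 6/x → 0⁺; then 8·x·sin(6/x) = 8·6·sin(u)/u → 8·6·1 = 48.
Limit = 48.

Final answer: 48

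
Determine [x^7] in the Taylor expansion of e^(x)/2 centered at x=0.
Expand to order 7: e^(x)/2 = x^7/10080 + x^6/1440 + x^5/240 + x^4/48 + x^3/12 + x^2/4 + x/2 + 1/2 + O(x^8).
The coefficient of x^7 is 1/10080.

Final answer: 1/10080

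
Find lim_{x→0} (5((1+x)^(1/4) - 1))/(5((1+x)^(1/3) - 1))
Both numerator and denominator → 0 as x → 0; this is a 0/0 indeterminate form.
Expand each to leading order near x = 0: numerator ~ 5·x/4, denominator ~ 5·x/3.
The limit of the ratio is 3/4.

Final answer: 3/4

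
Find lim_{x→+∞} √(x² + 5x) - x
This is an ∞ − ∞ indeterminate form.
Multiply and divide by the conjugate √(x²+5x) + x; the x² terms cancel, leaving (5x)/(√(x²+5x)+x) → 5/2.
Limit = 5/2.

Final answer: 5/2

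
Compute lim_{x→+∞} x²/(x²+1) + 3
Evaluate the dominant behaviour as x → +∞; each term tends to a finite value or vanishes.
Limit = 4.

Final answer: 4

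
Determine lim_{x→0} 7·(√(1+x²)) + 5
Direct substitution at x = 0 gives 12.

Final answer: 12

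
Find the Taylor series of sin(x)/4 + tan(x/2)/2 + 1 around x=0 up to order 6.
x^5/240 - x^3/48 + x/2 + 1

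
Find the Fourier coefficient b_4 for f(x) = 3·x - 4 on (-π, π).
b_4 = (1/π) ∫_{-π}^{π} f(x)·sin(4x) dx.
Evaluate the integral (use parity and integration by parts as needed): b_4 = -3/2.

Final answer: -3/2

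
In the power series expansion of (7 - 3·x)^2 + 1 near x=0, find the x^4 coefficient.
Expand to order 4: (7 - 3·x)^2 + 1 = 9·x^2 - 42·x + 50 + O(x^5).
The coefficient of x^4 is 0.

Final answer: 0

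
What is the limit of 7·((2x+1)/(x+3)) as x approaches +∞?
Evaluate the dominant behaviour as x → +∞; each term tends to a finite value or vanishes.
Limit = 14.

Final answer: 14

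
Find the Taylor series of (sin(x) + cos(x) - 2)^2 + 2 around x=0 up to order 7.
-31·x^7/1260 + x^6/180 + 7·x^5/30 - x^4/6 - 2·x^3/3 + 2·x^2 - 2·x + 3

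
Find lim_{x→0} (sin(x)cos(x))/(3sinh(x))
Both numerator and denominator → 0 as x → 0; this is a 0/0 indeterminate form.
Expand each to leading order near x = 0: numerator ~ x, denominator ~ 3·x.
The limit of the ratio is 1/3.

Final answer: 1/3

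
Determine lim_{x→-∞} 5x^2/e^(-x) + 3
The quotient is an ∞/∞ indeterminate form as x → -∞.
Compare growth rates of the dominant terms (exponentials ≫ polynomials ≫ logarithms), or apply L'Hôpital's rule; the quotient → 0.
Adding the constant: 0 + 3 = 3. Limit = 3.

Final answer: 3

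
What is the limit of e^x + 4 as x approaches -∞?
Evaluate the dominant behaviour as x → -∞; each term tends to a finite value or vanishes.
Limit = 4.

Final answer: 4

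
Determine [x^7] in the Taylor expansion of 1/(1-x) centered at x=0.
Expand to order 7: 1/(1-x) = x^7 + x^6 + x^5 + x^4 + x^3 + x^2 + x + 1 + O(x^8).
The coefficient of x^7 is 1.

Final answer: 1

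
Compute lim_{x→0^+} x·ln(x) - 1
The product is a 0·∞ indeterminate form at x → 0⁺.
Rewrite the product as ln(x) / x^(-1) and apply L'Hôpital, or use the standard hierarchy x^(-1) ≫ |ln x| as x → 0⁺.
The indeterminate product → 0, so the limit = -1.

Final answer: -1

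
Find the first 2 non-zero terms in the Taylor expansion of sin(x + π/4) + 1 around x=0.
√(2)·x/2 + √(2)/2 + 1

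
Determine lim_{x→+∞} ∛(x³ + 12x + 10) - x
This is an ∞ − ∞ indeterminate form.
Multiply by (A² + AB + B²)/(A² + AB + B²) where A = ∛(x³+12x + 10), B = x to use A³ − B³ = (A−B)(A²+AB+B²); the x³ terms cancel, leaving (12x + 10)/(A²+AB+B²) with denominator ~ 3x², so the limit is 0.
Limit = 0.

Final answer: 0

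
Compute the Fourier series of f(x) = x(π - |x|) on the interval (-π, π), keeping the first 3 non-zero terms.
8·sin(x)/π + 8·sin(3·x)/(27·π) + 8·sin(5·x)/(125·π)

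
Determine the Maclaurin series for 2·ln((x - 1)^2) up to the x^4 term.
-x^4 - 4·x^3/3 - 2·x^2 - 4·x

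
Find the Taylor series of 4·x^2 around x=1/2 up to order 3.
1 + 4·(x - 1/2) + 4·(x - 1/2)^2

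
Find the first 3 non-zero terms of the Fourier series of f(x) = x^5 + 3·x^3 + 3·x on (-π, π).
(-34·π^2 + 2·π^4 + 210)·sin(x) + (-π^4 - 6 + 2·π^2)·sin(2·x) + (134/81 + 14·π^2/27 + 2·π^4/3)·sin(3·x)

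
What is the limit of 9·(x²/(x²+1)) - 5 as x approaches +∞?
Evaluate the dominant behaviour as x → +∞; each term tends to a finite value or vanishes.
Limit = 4.

Final answer: 4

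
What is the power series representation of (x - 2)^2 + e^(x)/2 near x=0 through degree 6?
x^6/1440 + x^5/240 + x^4/48 + x^3/12 + 5·x^2/4 - 7·x/2 + 9/2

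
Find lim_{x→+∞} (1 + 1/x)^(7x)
As x → +∞: write (1 + 1/x)^(7x) = ((1 + 1/x)^x)^7 → (e^1)^7 = e^7.
Limit = e^(7).

Final answer: e^(7)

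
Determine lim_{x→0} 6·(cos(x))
Direct substitution at x = 0 gives 6.

Final answer: 6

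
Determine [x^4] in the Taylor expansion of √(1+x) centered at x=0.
Expand to order 4: √(1+x) = -5·x^4/128 + x^3/16 - x^2/8 + x/2 + 1 + O(x^5).
The coefficient of x^4 is -5/128.

Final answer: -5/128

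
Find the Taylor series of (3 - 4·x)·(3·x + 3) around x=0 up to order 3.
-12·x^2 - 3·x + 9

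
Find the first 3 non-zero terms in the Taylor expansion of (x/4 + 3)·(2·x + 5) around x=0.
x^2/2 + 29·x/4 + 15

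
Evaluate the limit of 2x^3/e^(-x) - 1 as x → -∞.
The quotient is an ∞/∞ indeterminate form as x → -∞.
Compare growth rates of the dominant terms (exponentials ≫ polynomials ≫ logarithms), or apply L'Hôpital's rule; the quotient → 0.
Adding the constant: 0 - 1 = -1. Limit = -1.

Final answer: -1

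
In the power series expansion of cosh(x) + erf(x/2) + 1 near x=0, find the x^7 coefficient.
Expand to order 7: cosh(x) + erf(x/2) + 1 = -x^7/(2688·√(π)) + x^6/720 + x^5/(160·√(π)) + x^4/24 - x^3/(12·√(π)) + x^2/2 + x/√(π) + 2 + O(x^8).
The coefficient of x^7 is -1/(2688·√(π)).

Final answer: -1/(2688·√(π))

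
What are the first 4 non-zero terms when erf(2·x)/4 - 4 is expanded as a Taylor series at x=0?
8·x^5/(5·√(π)) - 4·x^3/(3·√(π)) + x/√(π) - 4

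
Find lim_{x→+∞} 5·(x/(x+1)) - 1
Evaluate the dominant behaviour as x → +∞; each term tends to a finite value or vanishes.
Limit = 4.

Final answer: 4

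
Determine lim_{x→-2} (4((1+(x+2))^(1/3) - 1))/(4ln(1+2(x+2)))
Both numerator and denominator → 0 as x → -2; this is a 0/0 indeterminate form.
Expand each to leading order near x = -2: numerator ~ 4·(x + 2)/3, denominator ~ 8·(x + 2).
The limit of the ratio is 1/6.

Final answer: 1/6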